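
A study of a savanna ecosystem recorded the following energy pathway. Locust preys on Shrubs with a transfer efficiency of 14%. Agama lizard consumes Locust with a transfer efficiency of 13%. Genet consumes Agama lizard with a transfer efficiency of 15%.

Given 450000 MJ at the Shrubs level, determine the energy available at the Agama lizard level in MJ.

Locust: 450000 × 0.14 = 63000 MJ
Agama lizard: 63000 × 0.13 = 8190 MJ

8190 MJ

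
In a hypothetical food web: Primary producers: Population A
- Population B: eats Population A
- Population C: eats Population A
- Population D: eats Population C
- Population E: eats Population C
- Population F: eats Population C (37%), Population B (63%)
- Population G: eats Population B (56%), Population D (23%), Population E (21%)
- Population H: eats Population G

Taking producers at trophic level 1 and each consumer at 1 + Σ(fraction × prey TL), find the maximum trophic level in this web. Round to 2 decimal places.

4.44

Population B: 1 + 1 = 2
Population C: 1 + 1 = 2
Population D: 1 + 2 = 3
Population E: 1 + 2 = 3
Population F: 1 + (0.37×2 + 0.63×2) = 3
Population G: 1 + (0.56×2 + 0.23×3 + 0.21×3) = 3.44
Population H: 1 + 3.44 = 4.44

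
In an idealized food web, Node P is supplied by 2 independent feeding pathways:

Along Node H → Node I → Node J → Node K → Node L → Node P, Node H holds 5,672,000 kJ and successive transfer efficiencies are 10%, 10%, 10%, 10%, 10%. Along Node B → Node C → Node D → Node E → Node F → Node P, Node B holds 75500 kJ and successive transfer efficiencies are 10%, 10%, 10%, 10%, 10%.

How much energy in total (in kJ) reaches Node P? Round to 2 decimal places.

57.48 kJ

Via Node H: 5672000 × 0.1 × 0.1 × 0.1 × 0.1 × 0.1 = 56.72 kJ
Via Node B: 75500 × 0.1 × 0.1 × 0.1 × 0.1 × 0.1 = 0.755 kJ
Total at Node P: 56.72 + 0.755 = 57.475 kJ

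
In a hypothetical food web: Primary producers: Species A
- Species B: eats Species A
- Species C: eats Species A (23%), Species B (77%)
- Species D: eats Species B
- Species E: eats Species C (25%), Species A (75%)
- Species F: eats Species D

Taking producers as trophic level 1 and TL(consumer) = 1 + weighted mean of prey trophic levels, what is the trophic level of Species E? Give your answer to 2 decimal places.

Species B: 1 + 1 = 2
Species C: 1 + (0.23×1 + 0.77×2) = 2.77
Species D: 1 + 2 = 3
Species E: 1 + (0.25×2.77 + 0.75×1) = 2.4425
Species F: 1 + 3 = 4

2.44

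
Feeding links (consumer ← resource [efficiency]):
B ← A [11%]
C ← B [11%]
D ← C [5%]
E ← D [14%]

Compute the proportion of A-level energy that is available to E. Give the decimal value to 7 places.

0.0000847

Product of link efficiencies: 0.11 × 0.11 × 0.05 × 0.14 = 0.0000847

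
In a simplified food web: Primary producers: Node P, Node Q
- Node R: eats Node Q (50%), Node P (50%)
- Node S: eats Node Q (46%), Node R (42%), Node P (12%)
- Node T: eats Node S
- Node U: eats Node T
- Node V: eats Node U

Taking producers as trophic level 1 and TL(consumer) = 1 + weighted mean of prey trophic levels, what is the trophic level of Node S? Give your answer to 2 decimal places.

Node R: 1 + (0.5×1 + 0.5×1) = 2
Node S: 1 + (0.46×1 + 0.42×2 + 0.12×1) = 2.42
Node T: 1 + 2.42 = 3.42
Node U: 1 + 3.42 = 4.42
Node V: 1 + 4.42 = 5.42

2.42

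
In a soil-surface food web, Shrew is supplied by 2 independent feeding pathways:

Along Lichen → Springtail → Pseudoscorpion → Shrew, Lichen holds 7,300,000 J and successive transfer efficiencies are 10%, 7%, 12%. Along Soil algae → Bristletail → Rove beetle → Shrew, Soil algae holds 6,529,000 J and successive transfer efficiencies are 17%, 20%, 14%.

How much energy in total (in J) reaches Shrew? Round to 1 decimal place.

Via Lichen: 7300000 × 0.1 × 0.07 × 0.12 = 6132 J
Via Soil algae: 6529000 × 0.17 × 0.2 × 0.14 = 31078.04 J
Total at Shrew: 6132 + 31078.04 = 37210.04 J

37210.0 J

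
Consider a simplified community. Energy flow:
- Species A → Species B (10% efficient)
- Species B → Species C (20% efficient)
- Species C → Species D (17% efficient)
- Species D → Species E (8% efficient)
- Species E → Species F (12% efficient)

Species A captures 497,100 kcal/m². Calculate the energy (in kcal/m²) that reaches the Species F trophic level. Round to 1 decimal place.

16.2 kcal/m²

Species B: 497100 × 0.1 = 49710 kcal/m²
Species C: 49710 × 0.2 = 9942 kcal/m²
Species D: 9942 × 0.17 = 1690.14 kcal/m²
Species E: 1690.14 × 0.08 = 135.2112 kcal/m²
Species F: 135.2112 × 0.12 = 16.225344 kcal/m²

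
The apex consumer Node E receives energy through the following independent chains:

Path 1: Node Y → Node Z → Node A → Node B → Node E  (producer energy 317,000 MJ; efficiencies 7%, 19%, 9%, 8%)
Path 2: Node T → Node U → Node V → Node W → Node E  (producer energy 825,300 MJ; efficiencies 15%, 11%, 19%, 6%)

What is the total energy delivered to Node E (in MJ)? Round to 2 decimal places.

Path 1: 317000 × 0.07 × 0.19 × 0.09 × 0.08 = 30.35592 MJ
Path 2: 825300 × 0.15 × 0.11 × 0.19 × 0.06 = 155.23893 MJ
Total at Node E: 30.35592 + 155.23893 = 185.59485 MJ

185.59 MJ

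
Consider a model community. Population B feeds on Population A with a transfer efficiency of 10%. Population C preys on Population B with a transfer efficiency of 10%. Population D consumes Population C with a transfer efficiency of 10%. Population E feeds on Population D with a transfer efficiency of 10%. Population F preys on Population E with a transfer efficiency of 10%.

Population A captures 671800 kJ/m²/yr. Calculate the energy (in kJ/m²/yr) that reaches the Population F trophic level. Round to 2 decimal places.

6.72 kJ/m²/yr

Population B: 671800 × 0.1 = 67180 kJ/m²/yr
Population C: 67180 × 0.1 = 6718 kJ/m²/yr
Population D: 6718 × 0.1 = 671.8 kJ/m²/yr
Population E: 671.8 × 0.1 = 67.18 kJ/m²/yr
Population F: 67.18 × 0.1 = 6.718 kJ/m²/yr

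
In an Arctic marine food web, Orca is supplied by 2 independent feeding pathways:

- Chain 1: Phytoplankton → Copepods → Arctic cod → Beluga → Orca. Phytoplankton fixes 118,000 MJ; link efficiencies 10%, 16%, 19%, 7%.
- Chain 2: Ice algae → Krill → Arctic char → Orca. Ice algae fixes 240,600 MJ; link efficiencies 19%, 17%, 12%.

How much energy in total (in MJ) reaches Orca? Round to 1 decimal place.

Chain 1: 118000 × 0.1 × 0.16 × 0.19 × 0.07 = 25.1104 MJ
Chain 2: 240600 × 0.19 × 0.17 × 0.12 = 932.5656 MJ
Total at Orca: 25.1104 + 932.5656 = 957.676 MJ

957.7 MJ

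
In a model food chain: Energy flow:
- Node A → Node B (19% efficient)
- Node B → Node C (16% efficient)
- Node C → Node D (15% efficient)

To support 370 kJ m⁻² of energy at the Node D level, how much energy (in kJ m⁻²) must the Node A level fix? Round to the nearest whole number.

81140 kJ m⁻²

Cumulative transfer efficiency: 0.19 × 0.16 × 0.15 = 0.00456
Node A energy = 370 / 0.00456 = 81140 kJ m⁻²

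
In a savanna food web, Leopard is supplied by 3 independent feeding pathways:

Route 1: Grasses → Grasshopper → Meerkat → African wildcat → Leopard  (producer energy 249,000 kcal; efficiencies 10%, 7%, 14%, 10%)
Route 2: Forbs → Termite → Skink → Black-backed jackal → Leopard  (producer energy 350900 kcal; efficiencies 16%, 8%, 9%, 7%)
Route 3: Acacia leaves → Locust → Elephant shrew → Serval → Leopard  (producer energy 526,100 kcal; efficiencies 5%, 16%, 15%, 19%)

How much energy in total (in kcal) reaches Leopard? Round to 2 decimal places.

172.65 kcal

Route 1: 249000 × 0.1 × 0.07 × 0.14 × 0.1 = 24.402 kcal
Route 2: 350900 × 0.16 × 0.08 × 0.09 × 0.07 = 28.296576 kcal
Route 3: 526100 × 0.05 × 0.16 × 0.15 × 0.19 = 119.9508 kcal
Total at Leopard: 24.402 + 28.296576 + 119.9508 = 172.649376 kcal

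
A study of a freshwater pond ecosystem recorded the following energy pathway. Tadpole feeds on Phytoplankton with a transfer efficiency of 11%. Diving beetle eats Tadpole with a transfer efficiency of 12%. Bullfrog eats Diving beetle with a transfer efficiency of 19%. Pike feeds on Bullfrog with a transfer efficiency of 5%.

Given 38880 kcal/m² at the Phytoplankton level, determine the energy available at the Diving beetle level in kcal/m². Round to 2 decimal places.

513.22 kcal/m²

Tadpole: 38880 × 0.11 = 4276.8 kcal/m²
Diving beetle: 4276.8 × 0.12 = 513.216 kcal/m²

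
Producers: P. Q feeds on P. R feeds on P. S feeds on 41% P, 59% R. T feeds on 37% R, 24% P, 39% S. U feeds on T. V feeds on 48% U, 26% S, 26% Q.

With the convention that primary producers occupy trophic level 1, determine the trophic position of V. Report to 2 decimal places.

4.11

Q: 1 + 1 = 2
R: 1 + 1 = 2
S: 1 + (0.41×1 + 0.59×2) = 2.59
T: 1 + (0.37×2 + 0.24×1 + 0.39×2.59) = 2.9901
U: 1 + 2.9901 = 3.9901
V: 1 + (0.48×3.9901 + 0.26×2.59 + 0.26×2) = 4.108648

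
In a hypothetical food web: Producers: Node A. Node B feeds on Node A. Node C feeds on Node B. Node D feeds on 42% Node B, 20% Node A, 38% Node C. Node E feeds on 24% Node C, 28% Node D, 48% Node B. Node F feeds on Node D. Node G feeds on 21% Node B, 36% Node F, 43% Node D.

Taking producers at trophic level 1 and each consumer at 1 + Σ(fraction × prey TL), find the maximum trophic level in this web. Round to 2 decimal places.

4.29

Node B: 1 + 1 = 2
Node C: 1 + 2 = 3
Node D: 1 + (0.42×2 + 0.2×1 + 0.38×3) = 3.18
Node E: 1 + (0.24×3 + 0.28×3.18 + 0.48×2) = 3.5704
Node F: 1 + 3.18 = 4.18
Node G: 1 + (0.21×2 + 0.36×4.18 + 0.43×3.18) = 4.2922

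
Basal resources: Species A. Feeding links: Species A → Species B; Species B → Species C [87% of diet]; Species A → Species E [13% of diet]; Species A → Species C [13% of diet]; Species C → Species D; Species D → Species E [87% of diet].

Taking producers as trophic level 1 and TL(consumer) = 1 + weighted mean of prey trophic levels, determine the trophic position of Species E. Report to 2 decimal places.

4.50

Species B: 1 + 1 = 2
Species C: 1 + (0.13×1 + 0.87×2) = 2.87
Species D: 1 + 2.87 = 3.87
Species E: 1 + (0.87×3.87 + 0.13×1) = 4.4969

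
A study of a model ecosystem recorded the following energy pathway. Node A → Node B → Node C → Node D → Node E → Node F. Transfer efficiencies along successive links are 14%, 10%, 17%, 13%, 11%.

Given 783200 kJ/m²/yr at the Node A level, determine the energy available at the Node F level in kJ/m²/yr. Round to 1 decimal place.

Node B: 783200 × 0.14 = 109648 kJ/m²/yr
Node C: 109648 × 0.1 = 10964.8 kJ/m²/yr
Node D: 10964.8 × 0.17 = 1864.016 kJ/m²/yr
Node E: 1864.016 × 0.13 = 242.32208 kJ/m²/yr
Node F: 242.32208 × 0.11 = 26.6554288 kJ/m²/yr

26.7 kJ/m²/yr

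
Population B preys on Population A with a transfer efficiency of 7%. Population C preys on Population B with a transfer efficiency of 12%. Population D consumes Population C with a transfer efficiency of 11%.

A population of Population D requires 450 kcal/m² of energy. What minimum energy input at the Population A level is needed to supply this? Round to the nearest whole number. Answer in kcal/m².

487013 kcal/m²

Cumulative transfer efficiency: 0.07 × 0.12 × 0.11 = 0.000924
Population A energy = 450 / 0.000924 = 487013 kcal/m²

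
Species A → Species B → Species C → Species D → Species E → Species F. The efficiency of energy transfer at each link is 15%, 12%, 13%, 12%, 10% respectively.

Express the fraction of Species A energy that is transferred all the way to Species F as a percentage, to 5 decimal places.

Product of link efficiencies: 0.15 × 0.12 × 0.13 × 0.12 × 0.1 = 0.00002808
As a percentage: 0.00002808 × 100 = 0.00281%

0.00281%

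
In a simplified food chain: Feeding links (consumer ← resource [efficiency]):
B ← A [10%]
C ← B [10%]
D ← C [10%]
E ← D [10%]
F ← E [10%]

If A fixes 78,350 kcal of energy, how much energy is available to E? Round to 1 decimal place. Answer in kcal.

7.8 kcal

B: 78350 × 0.1 = 7835 kcal
C: 7835 × 0.1 = 783.5 kcal
D: 783.5 × 0.1 = 78.35 kcal
E: 78.35 × 0.1 = 7.835 kcal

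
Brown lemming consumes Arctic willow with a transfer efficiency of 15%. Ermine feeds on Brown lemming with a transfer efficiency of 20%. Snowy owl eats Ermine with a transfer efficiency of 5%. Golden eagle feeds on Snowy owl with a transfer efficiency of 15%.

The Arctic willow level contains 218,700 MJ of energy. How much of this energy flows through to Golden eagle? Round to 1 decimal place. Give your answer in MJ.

49.2 MJ

Brown lemming: 218700 × 0.15 = 32805 MJ
Ermine: 32805 × 0.2 = 6561 MJ
Snowy owl: 6561 × 0.05 = 328.05 MJ
Golden eagle: 328.05 × 0.15 = 49.2075 MJ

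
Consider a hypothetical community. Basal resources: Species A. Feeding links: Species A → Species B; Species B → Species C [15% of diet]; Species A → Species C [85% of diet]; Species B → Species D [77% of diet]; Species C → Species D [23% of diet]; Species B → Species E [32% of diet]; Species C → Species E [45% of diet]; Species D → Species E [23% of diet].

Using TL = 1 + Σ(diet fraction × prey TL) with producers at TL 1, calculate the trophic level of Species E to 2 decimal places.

Species B: 1 + 1 = 2
Species C: 1 + (0.15×2 + 0.85×1) = 2.15
Species D: 1 + (0.77×2 + 0.23×2.15) = 3.0345
Species E: 1 + (0.32×2 + 0.45×2.15 + 0.23×3.0345) = 3.305435

3.31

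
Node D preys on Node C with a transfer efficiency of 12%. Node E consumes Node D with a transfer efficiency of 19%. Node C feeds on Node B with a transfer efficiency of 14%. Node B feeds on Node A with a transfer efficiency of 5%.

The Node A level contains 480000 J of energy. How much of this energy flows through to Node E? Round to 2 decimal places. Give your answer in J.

76.61 J

Node B: 480000 × 0.05 = 24000 J
Node C: 24000 × 0.14 = 3360 J
Node D: 3360 × 0.12 = 403.2 J
Node E: 403.2 × 0.19 = 76.608 J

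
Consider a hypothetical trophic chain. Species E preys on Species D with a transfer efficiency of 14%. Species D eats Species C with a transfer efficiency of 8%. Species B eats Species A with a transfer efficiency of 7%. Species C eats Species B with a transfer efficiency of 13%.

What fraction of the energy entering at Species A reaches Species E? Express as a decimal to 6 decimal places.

0.000102

Product of link efficiencies: 0.07 × 0.13 × 0.08 × 0.14 = 0.00010192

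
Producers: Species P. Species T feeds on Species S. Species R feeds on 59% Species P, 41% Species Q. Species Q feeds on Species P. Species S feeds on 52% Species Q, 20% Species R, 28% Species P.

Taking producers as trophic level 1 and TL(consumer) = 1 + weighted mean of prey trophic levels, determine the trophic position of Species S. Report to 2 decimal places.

Species Q: 1 + 1 = 2
Species R: 1 + (0.59×1 + 0.41×2) = 2.41
Species S: 1 + (0.52×2 + 0.2×2.41 + 0.28×1) = 2.802
Species T: 1 + 2.802 = 3.802

2.80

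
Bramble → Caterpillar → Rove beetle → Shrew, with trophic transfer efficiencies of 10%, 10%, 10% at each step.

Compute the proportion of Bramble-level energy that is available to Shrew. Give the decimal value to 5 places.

Product of link efficiencies: 0.1 × 0.1 × 0.1 = 0.001

0.00100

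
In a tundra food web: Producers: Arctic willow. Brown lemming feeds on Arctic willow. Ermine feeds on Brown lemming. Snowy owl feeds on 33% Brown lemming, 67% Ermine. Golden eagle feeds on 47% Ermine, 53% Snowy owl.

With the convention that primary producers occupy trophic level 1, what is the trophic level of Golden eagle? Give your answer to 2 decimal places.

Brown lemming: 1 + 1 = 2
Ermine: 1 + 2 = 3
Snowy owl: 1 + (0.33×2 + 0.67×3) = 3.67
Golden eagle: 1 + (0.47×3 + 0.53×3.67) = 4.3551

4.36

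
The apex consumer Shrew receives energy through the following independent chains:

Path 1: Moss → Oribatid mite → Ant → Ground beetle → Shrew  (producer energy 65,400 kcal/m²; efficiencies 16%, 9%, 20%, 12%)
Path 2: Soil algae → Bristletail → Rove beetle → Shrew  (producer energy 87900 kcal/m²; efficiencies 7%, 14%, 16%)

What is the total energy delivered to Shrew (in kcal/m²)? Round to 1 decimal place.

160.4 kcal/m²

Path 1: 65400 × 0.16 × 0.09 × 0.2 × 0.12 = 22.60224 kcal/m²
Path 2: 87900 × 0.07 × 0.14 × 0.16 = 137.8272 kcal/m²
Total at Shrew: 22.60224 + 137.8272 = 160.42944 kcal/m²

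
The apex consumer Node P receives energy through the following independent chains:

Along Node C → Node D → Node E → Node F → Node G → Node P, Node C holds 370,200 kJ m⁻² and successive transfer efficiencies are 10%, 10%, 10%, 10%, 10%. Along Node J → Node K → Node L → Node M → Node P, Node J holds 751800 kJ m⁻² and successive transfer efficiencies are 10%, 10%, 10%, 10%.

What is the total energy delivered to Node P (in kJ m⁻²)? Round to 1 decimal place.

Via Node C: 370200 × 0.1 × 0.1 × 0.1 × 0.1 × 0.1 = 3.702 kJ m⁻²
Via Node J: 751800 × 0.1 × 0.1 × 0.1 × 0.1 = 75.18 kJ m⁻²
Total at Node P: 3.702 + 75.18 = 78.882 kJ m⁻²

78.9 kJ m⁻²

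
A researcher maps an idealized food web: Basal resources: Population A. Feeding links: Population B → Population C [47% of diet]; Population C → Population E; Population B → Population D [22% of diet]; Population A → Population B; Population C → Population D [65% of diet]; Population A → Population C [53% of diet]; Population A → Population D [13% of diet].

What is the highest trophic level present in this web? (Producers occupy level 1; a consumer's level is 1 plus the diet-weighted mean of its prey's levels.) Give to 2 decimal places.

3.47

Population B: 1 + 1 = 2
Population C: 1 + (0.47×2 + 0.53×1) = 2.47
Population D: 1 + (0.22×2 + 0.65×2.47 + 0.13×1) = 3.1755
Population E: 1 + 2.47 = 3.47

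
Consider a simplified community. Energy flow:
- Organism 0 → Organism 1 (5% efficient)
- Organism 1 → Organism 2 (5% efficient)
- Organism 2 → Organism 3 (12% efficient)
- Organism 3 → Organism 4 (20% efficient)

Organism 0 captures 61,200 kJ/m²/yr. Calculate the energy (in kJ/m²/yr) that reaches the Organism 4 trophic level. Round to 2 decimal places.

Organism 1: 61200 × 0.05 = 3060 kJ/m²/yr
Organism 2: 3060 × 0.05 = 153 kJ/m²/yr
Organism 3: 153 × 0.12 = 18.36 kJ/m²/yr
Organism 4: 18.36 × 0.2 = 3.672 kJ/m²/yr

3.67 kJ/m²/yr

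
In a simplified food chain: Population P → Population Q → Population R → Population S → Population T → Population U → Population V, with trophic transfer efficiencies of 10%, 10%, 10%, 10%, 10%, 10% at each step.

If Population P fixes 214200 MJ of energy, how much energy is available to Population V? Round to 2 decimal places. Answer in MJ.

0.21 MJ

Population Q: 214200 × 0.1 = 21420 MJ
Population R: 21420 × 0.1 = 2142 MJ
Population S: 2142 × 0.1 = 214.2 MJ
Population T: 214.2 × 0.1 = 21.42 MJ
Population U: 21.42 × 0.1 = 2.142 MJ
Population V: 2.142 × 0.1 = 0.2142 MJ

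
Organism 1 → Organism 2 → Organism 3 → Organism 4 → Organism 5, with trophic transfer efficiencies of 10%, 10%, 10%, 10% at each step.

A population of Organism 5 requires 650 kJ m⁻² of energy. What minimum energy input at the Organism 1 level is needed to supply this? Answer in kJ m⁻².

Cumulative transfer efficiency: 0.1 × 0.1 × 0.1 × 0.1 = 0.0001
Organism 1 energy = 650 / 0.0001 = 6500000 kJ m⁻²

6500000 kJ m⁻²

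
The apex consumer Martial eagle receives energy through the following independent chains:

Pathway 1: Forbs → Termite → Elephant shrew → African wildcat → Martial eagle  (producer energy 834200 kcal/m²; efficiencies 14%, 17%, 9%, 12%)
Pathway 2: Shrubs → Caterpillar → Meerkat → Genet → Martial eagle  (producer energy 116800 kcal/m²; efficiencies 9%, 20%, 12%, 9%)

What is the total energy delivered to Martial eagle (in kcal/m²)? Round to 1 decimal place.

237.1 kcal/m²

Pathway 1: 834200 × 0.14 × 0.17 × 0.09 × 0.12 = 214.422768 kcal/m²
Pathway 2: 116800 × 0.09 × 0.2 × 0.12 × 0.09 = 22.70592 kcal/m²
Total at Martial eagle: 214.422768 + 22.70592 = 237.128688 kcal/m²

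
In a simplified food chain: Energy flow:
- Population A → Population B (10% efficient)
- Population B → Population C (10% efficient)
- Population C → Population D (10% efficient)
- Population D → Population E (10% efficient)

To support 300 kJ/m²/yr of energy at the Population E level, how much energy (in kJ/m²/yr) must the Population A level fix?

Cumulative transfer efficiency: 0.1 × 0.1 × 0.1 × 0.1 = 0.0001
Population A energy = 300 / 0.0001 = 3000000 kJ/m²/yr

3000000 kJ/m²/yr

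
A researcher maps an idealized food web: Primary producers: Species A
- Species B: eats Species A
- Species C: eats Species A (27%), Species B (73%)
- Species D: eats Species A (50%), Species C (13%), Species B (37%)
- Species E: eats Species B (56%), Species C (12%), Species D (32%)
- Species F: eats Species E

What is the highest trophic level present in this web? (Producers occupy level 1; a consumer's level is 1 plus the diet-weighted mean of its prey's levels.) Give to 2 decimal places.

Species B: 1 + 1 = 2
Species C: 1 + (0.27×1 + 0.73×2) = 2.73
Species D: 1 + (0.5×1 + 0.13×2.73 + 0.37×2) = 2.5949
Species E: 1 + (0.56×2 + 0.12×2.73 + 0.32×2.5949) = 3.277968
Species F: 1 + 3.277968 = 4.277968

4.28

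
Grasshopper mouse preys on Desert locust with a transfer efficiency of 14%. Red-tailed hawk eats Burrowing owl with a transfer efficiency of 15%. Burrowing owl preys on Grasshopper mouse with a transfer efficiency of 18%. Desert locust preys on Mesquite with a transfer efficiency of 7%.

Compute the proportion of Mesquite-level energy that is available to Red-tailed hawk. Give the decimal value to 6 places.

0.000265

Product of link efficiencies: 0.07 × 0.14 × 0.18 × 0.15 = 0.0002646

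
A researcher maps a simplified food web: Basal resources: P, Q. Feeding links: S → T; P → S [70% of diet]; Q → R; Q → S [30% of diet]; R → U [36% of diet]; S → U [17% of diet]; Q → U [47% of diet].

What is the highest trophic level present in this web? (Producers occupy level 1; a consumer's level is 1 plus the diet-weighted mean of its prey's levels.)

3

R: 1 + 1 = 2
S: 1 + (0.7×1 + 0.3×1) = 2
T: 1 + 2 = 3
U: 1 + (0.17×2 + 0.36×2 + 0.47×1) = 2.53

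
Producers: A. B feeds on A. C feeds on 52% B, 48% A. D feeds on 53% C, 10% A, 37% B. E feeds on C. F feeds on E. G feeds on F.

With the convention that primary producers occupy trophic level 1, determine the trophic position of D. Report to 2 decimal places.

B: 1 + 1 = 2
C: 1 + (0.52×2 + 0.48×1) = 2.52
D: 1 + (0.53×2.52 + 0.1×1 + 0.37×2) = 3.1756
E: 1 + 2.52 = 3.52
F: 1 + 3.52 = 4.52
G: 1 + 4.52 = 5.52

3.18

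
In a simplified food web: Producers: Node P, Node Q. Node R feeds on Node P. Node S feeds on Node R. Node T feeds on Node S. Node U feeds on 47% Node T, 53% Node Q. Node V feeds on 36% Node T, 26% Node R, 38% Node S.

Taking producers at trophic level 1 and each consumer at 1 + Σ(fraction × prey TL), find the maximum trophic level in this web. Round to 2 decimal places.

Node R: 1 + 1 = 2
Node S: 1 + 2 = 3
Node T: 1 + 3 = 4
Node U: 1 + (0.47×4 + 0.53×1) = 3.41
Node V: 1 + (0.36×4 + 0.26×2 + 0.38×3) = 4.1

4.10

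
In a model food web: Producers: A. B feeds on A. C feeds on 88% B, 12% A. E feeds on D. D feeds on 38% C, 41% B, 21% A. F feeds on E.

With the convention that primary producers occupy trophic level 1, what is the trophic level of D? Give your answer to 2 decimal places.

3.12

B: 1 + 1 = 2
C: 1 + (0.88×2 + 0.12×1) = 2.88
D: 1 + (0.38×2.88 + 0.41×2 + 0.21×1) = 3.1244
E: 1 + 3.1244 = 4.1244
F: 1 + 4.1244 = 5.1244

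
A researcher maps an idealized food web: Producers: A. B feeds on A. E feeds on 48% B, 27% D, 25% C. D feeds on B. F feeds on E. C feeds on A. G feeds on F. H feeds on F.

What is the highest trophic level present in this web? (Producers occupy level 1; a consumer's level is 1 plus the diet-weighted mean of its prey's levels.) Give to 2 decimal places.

B: 1 + 1 = 2
C: 1 + 1 = 2
D: 1 + 2 = 3
E: 1 + (0.48×2 + 0.27×3 + 0.25×2) = 3.27
F: 1 + 3.27 = 4.27
G: 1 + 4.27 = 5.27
H: 1 + 4.27 = 5.27

5.27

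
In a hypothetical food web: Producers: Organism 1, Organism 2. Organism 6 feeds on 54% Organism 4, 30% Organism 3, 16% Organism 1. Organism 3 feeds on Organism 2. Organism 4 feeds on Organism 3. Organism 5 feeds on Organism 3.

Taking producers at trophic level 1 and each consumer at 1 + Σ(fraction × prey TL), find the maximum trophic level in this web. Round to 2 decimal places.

Organism 3: 1 + 1 = 2
Organism 4: 1 + 2 = 3
Organism 5: 1 + 2 = 3
Organism 6: 1 + (0.54×3 + 0.3×2 + 0.16×1) = 3.38

3.38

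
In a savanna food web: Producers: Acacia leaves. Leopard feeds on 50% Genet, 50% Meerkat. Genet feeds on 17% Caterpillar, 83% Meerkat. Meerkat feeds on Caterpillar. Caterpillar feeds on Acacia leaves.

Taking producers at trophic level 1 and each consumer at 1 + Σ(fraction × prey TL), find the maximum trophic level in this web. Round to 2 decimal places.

Caterpillar: 1 + 1 = 2
Meerkat: 1 + 2 = 3
Genet: 1 + (0.17×2 + 0.83×3) = 3.83
Leopard: 1 + (0.5×3.83 + 0.5×3) = 4.415

4.42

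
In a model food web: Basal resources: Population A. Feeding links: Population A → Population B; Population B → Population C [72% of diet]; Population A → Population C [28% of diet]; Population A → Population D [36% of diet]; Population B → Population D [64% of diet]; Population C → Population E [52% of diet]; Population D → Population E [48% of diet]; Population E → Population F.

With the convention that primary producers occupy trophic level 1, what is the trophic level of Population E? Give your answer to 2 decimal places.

Population B: 1 + 1 = 2
Population C: 1 + (0.72×2 + 0.28×1) = 2.72
Population D: 1 + (0.36×1 + 0.64×2) = 2.64
Population E: 1 + (0.52×2.72 + 0.48×2.64) = 3.6816
Population F: 1 + 3.6816 = 4.6816

3.68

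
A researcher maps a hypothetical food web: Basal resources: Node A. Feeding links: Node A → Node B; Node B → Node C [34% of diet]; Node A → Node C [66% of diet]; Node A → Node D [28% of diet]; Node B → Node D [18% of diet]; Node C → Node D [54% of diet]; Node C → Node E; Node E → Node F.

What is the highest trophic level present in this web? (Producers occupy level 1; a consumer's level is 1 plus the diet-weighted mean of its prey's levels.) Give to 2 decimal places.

Node B: 1 + 1 = 2
Node C: 1 + (0.34×2 + 0.66×1) = 2.34
Node D: 1 + (0.28×1 + 0.18×2 + 0.54×2.34) = 2.9036
Node E: 1 + 2.34 = 3.34
Node F: 1 + 3.34 = 4.34

4.34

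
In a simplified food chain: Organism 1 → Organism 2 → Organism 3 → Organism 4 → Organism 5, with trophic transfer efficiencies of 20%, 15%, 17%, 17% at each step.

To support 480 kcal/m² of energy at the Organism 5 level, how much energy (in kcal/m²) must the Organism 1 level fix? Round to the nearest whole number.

553633 kcal/m²

Cumulative transfer efficiency: 0.2 × 0.15 × 0.17 × 0.17 = 0.000867
Organism 1 energy = 480 / 0.000867 = 553633 kcal/m²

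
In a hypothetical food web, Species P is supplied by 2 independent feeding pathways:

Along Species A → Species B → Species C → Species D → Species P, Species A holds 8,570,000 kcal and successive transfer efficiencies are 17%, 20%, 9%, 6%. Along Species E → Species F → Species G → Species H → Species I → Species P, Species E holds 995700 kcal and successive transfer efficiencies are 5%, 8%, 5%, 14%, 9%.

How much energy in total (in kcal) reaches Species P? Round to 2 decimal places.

Via Species A: 8570000 × 0.17 × 0.2 × 0.09 × 0.06 = 1573.452 kcal
Via Species E: 995700 × 0.05 × 0.08 × 0.05 × 0.14 × 0.09 = 2.509164 kcal
Total at Species P: 1573.452 + 2.509164 = 1575.961164 kcal

1575.96 kcal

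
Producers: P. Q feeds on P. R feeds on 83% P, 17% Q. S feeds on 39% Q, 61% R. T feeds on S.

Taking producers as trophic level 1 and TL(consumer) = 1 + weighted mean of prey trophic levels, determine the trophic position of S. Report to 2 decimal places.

Q: 1 + 1 = 2
R: 1 + (0.83×1 + 0.17×2) = 2.17
S: 1 + (0.39×2 + 0.61×2.17) = 3.1037
T: 1 + 3.1037 = 4.1037

3.10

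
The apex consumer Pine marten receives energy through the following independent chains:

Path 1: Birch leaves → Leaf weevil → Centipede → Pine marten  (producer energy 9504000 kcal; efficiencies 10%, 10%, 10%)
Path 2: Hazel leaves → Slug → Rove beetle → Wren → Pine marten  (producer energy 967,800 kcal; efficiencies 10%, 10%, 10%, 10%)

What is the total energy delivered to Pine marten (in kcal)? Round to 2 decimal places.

9600.78 kcal

Path 1: 9504000 × 0.1 × 0.1 × 0.1 = 9504 kcal
Path 2: 967800 × 0.1 × 0.1 × 0.1 × 0.1 = 96.78 kcal
Total at Pine marten: 9504 + 96.78 = 9600.78 kcal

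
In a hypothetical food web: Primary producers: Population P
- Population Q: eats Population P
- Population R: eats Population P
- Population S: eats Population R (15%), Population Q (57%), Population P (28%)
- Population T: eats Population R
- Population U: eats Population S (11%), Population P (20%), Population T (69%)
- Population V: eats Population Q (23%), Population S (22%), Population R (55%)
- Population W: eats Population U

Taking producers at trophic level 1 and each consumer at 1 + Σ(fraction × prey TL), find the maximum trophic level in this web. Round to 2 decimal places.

4.57

Population Q: 1 + 1 = 2
Population R: 1 + 1 = 2
Population S: 1 + (0.15×2 + 0.57×2 + 0.28×1) = 2.72
Population T: 1 + 2 = 3
Population U: 1 + (0.11×2.72 + 0.2×1 + 0.69×3) = 3.5692
Population V: 1 + (0.23×2 + 0.22×2.72 + 0.55×2) = 3.1584
Population W: 1 + 3.5692 = 4.5692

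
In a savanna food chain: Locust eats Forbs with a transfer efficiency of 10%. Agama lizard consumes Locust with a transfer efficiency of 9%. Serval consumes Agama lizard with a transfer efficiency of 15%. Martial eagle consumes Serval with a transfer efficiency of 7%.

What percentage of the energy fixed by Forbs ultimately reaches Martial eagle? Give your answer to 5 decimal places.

0.00945%

Product of link efficiencies: 0.1 × 0.09 × 0.15 × 0.07 = 0.0000945
As a percentage: 0.0000945 × 100 = 0.00945%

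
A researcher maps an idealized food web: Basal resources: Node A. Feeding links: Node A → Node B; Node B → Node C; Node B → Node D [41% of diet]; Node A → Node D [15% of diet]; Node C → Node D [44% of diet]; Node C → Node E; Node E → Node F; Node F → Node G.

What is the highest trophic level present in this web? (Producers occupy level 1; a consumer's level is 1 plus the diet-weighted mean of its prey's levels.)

6

Node B: 1 + 1 = 2
Node C: 1 + 2 = 3
Node D: 1 + (0.41×2 + 0.15×1 + 0.44×3) = 3.29
Node E: 1 + 3 = 4
Node F: 1 + 4 = 5
Node G: 1 + 5 = 6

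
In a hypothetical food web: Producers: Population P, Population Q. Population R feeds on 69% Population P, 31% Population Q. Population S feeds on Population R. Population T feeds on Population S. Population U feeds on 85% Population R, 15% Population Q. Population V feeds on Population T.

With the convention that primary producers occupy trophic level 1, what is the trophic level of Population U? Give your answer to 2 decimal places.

Population R: 1 + (0.69×1 + 0.31×1) = 2
Population S: 1 + 2 = 3
Population T: 1 + 3 = 4
Population U: 1 + (0.85×2 + 0.15×1) = 2.85
Population V: 1 + 4 = 5

2.85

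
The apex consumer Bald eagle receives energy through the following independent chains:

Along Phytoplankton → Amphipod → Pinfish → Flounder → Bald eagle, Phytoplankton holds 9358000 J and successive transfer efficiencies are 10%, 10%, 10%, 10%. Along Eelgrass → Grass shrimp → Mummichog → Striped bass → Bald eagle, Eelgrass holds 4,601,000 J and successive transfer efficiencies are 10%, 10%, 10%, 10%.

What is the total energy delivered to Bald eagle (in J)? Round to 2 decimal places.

Via Phytoplankton: 9358000 × 0.1 × 0.1 × 0.1 × 0.1 = 935.8 J
Via Eelgrass: 4601000 × 0.1 × 0.1 × 0.1 × 0.1 = 460.1 J
Total at Bald eagle: 935.8 + 460.1 = 1395.9 J

1395.90 J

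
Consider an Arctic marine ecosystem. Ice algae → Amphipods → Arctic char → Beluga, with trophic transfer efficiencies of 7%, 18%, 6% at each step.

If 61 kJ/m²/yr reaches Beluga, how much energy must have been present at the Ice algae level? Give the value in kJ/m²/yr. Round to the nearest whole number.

Cumulative transfer efficiency: 0.07 × 0.18 × 0.06 = 0.000756
Ice algae energy = 61 / 0.000756 = 80688 kJ/m²/yr

80688 kJ/m²/yr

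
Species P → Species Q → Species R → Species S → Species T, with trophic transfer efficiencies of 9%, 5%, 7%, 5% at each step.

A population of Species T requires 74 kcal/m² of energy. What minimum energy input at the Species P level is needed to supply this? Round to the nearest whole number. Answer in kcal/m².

Cumulative transfer efficiency: 0.09 × 0.05 × 0.07 × 0.05 = 0.00001575
Species P energy = 74 / 0.00001575 = 4698413 kcal/m²

4698413 kcal/m²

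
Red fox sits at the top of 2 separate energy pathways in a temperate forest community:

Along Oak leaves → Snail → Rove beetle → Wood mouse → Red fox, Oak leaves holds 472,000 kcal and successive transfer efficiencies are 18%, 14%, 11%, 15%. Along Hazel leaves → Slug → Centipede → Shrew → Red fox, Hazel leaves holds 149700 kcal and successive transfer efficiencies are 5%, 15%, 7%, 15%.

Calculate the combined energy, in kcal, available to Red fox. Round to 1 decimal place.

Via Oak leaves: 472000 × 0.18 × 0.14 × 0.11 × 0.15 = 196.2576 kcal
Via Hazel leaves: 149700 × 0.05 × 0.15 × 0.07 × 0.15 = 11.788875 kcal
Total at Red fox: 196.2576 + 11.788875 = 208.046475 kcal

208.0 kcal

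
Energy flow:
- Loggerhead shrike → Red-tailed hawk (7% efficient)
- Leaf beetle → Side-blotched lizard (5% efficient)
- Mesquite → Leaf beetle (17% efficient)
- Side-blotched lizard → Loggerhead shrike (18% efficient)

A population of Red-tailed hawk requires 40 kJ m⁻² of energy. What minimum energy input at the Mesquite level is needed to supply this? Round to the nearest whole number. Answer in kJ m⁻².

Cumulative transfer efficiency: 0.17 × 0.05 × 0.18 × 0.07 = 0.0001071
Mesquite energy = 40 / 0.0001071 = 373483 kJ m⁻²

373483 kJ m⁻²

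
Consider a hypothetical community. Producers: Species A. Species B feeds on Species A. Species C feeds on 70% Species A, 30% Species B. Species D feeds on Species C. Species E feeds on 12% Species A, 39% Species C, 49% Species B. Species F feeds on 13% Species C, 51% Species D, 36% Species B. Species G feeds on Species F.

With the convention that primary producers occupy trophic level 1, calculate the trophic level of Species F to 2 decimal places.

3.70

Species B: 1 + 1 = 2
Species C: 1 + (0.7×1 + 0.3×2) = 2.3
Species D: 1 + 2.3 = 3.3
Species E: 1 + (0.12×1 + 0.39×2.3 + 0.49×2) = 2.997
Species F: 1 + (0.13×2.3 + 0.51×3.3 + 0.36×2) = 3.702
Species G: 1 + 3.702 = 4.702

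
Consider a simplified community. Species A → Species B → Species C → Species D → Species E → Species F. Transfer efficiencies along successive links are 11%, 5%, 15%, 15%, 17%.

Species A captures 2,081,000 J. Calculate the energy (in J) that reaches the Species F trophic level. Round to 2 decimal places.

Species B: 2081000 × 0.11 = 228910 J
Species C: 228910 × 0.05 = 11445.5 J
Species D: 11445.5 × 0.15 = 1716.825 J
Species E: 1716.825 × 0.15 = 257.52375 J
Species F: 257.52375 × 0.17 = 43.7790375 J

43.78 J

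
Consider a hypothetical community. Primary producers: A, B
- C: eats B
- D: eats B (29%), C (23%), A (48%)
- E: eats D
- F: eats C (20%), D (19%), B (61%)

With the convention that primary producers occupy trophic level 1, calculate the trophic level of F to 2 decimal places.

2.43

C: 1 + 1 = 2
D: 1 + (0.29×1 + 0.23×2 + 0.48×1) = 2.23
E: 1 + 2.23 = 3.23
F: 1 + (0.2×2 + 0.19×2.23 + 0.61×1) = 2.4337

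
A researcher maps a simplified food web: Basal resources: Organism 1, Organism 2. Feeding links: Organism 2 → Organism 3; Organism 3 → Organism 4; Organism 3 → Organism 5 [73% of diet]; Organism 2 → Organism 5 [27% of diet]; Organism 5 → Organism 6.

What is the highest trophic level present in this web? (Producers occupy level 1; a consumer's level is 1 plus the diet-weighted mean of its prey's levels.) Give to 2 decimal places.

Organism 3: 1 + 1 = 2
Organism 4: 1 + 2 = 3
Organism 5: 1 + (0.73×2 + 0.27×1) = 2.73
Organism 6: 1 + 2.73 = 3.73

3.73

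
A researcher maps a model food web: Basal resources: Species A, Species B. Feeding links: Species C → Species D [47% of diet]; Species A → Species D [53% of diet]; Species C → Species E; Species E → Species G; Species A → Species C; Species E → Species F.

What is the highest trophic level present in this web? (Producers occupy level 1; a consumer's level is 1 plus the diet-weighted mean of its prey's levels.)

Species C: 1 + 1 = 2
Species D: 1 + (0.53×1 + 0.47×2) = 2.47
Species E: 1 + 2 = 3
Species F: 1 + 3 = 4
Species G: 1 + 3 = 4

4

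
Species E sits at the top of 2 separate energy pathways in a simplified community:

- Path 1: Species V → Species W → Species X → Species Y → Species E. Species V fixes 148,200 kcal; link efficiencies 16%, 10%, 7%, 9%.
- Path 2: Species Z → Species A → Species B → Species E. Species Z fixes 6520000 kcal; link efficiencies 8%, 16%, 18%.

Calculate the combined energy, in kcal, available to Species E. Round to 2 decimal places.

15037.02 kcal

Path 1: 148200 × 0.16 × 0.1 × 0.07 × 0.09 = 14.93856 kcal
Path 2: 6520000 × 0.08 × 0.16 × 0.18 = 15022.08 kcal
Total at Species E: 14.93856 + 15022.08 = 15037.01856 kcal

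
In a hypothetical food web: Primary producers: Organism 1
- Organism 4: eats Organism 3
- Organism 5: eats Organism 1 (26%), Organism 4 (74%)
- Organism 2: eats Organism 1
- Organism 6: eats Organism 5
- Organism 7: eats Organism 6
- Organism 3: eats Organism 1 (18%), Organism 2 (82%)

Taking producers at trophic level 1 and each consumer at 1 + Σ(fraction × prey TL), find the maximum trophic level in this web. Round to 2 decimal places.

Organism 2: 1 + 1 = 2
Organism 3: 1 + (0.18×1 + 0.82×2) = 2.82
Organism 4: 1 + 2.82 = 3.82
Organism 5: 1 + (0.26×1 + 0.74×3.82) = 4.0868
Organism 6: 1 + 4.0868 = 5.0868
Organism 7: 1 + 5.0868 = 6.0868

6.09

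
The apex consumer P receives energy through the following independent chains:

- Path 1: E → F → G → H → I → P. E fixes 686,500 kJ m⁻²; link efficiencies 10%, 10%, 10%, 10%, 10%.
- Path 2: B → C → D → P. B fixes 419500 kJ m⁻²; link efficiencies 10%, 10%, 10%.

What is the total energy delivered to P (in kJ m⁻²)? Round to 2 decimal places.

Path 1: 686500 × 0.1 × 0.1 × 0.1 × 0.1 × 0.1 = 6.865 kJ m⁻²
Path 2: 419500 × 0.1 × 0.1 × 0.1 = 419.5 kJ m⁻²
Total at P: 6.865 + 419.5 = 426.365 kJ m⁻²

426.37 kJ m⁻²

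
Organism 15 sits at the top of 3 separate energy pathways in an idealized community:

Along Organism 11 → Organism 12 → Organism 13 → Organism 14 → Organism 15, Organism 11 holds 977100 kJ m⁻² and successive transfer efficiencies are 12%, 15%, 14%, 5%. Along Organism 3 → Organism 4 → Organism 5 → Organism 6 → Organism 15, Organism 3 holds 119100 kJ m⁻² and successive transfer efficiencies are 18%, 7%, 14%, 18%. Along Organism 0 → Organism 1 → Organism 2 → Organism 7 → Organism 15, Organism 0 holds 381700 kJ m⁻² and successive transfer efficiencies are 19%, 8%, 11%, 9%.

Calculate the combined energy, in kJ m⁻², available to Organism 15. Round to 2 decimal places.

Via Organism 11: 977100 × 0.12 × 0.15 × 0.14 × 0.05 = 123.1146 kJ m⁻²
Via Organism 3: 119100 × 0.18 × 0.07 × 0.14 × 0.18 = 37.816632 kJ m⁻²
Via Organism 0: 381700 × 0.19 × 0.08 × 0.11 × 0.09 = 57.438216 kJ m⁻²
Total at Organism 15: 123.1146 + 37.816632 + 57.438216 = 218.369448 kJ m⁻²

218.37 kJ m⁻²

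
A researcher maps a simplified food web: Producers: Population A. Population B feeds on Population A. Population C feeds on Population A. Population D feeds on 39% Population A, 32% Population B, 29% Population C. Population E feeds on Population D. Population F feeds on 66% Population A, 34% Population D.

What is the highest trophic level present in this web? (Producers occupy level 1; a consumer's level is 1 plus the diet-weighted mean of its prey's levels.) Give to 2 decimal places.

Population B: 1 + 1 = 2
Population C: 1 + 1 = 2
Population D: 1 + (0.39×1 + 0.32×2 + 0.29×2) = 2.61
Population E: 1 + 2.61 = 3.61
Population F: 1 + (0.66×1 + 0.34×2.61) = 2.5474

3.61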